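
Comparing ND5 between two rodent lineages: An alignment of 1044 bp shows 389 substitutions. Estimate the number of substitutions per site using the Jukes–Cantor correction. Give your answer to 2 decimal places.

p = 389/1044 ≈ 0.372605.
d = −(3/4) ln(1 − 4p/3) = −0.75 ln(1 − 0.496807) = −0.75 ln(0.503193)
  = −0.75 × (-0.686781) = 0.515086 substitutions/site.

0.52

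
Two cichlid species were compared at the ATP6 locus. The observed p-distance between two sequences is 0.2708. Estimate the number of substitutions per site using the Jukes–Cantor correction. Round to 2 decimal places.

0.34

d = −(3/4) ln(1 − 4p/3) = −0.75 ln(1 − 0.361067) = −0.75 ln(0.638933)
  = −0.75 × (-0.447956) = 0.335967 substitutions/site.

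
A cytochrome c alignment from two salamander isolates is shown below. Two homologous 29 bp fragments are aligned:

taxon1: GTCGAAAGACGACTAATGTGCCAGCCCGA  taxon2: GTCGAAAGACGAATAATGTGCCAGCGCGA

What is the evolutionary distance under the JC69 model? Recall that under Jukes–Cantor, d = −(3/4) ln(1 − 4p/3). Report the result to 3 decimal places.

The sequences differ at 2 of 29 sites (13, 26), so p = 2/29 ≈ 0.068966.
d = −(3/4) ln(1 − 4p/3) = −0.75 ln(1 − 0.091955) = −0.75 ln(0.908045)
  = −0.75 × (-0.096461) = 0.072346 substitutions/site.

0.072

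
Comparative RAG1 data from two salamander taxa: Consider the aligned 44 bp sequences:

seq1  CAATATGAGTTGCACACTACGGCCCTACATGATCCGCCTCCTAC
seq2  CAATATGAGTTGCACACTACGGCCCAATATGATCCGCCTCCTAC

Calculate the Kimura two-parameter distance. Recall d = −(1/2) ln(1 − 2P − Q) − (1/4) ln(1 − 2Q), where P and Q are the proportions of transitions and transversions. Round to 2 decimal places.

0.05

Of 44 sites, 1 differences are transitions and 1 are transversions, so P = 1/44 ≈ 0.022727 and Q = 1/44 ≈ 0.022727.
Under the Kimura two-parameter model, d = −½ ln(1 − 2P − Q) − ¼ ln(1 − 2Q).
1 − 2P − Q = 0.931819, giving −½ ln(0.931819) = 0.035308.
1 − 2Q = 0.954546, giving −¼ ln(0.954546) = 0.011630.
d = 0.035308 + 0.011630 = 0.046938.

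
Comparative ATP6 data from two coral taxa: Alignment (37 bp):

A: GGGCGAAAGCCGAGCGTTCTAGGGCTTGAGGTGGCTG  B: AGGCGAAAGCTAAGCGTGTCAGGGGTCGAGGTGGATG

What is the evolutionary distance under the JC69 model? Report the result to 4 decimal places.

The sequences differ at 9 of 37 sites (1, 11, 12, 18, 19, 20, 25, 27, 35), so p = 9/37 ≈ 0.243243.
d = −(3/4) ln(1 − 4p/3) = −0.75 ln(1 − 0.324324) = −0.75 ln(0.675676)
  = −0.75 × (-0.392042) = 0.294032 substitutions/site.

0.2940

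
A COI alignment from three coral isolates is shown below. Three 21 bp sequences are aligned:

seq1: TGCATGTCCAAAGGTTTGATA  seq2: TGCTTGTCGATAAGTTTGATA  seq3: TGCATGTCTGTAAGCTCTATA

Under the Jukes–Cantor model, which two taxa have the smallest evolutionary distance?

seq1–seq2: 4/21 differ, p = 0.190, d = 0.220.
seq1–seq3: 7/21 differ, p = 0.333, d = 0.441.
seq2–seq3: 6/21 differ, p = 0.286, d = 0.360.
The smallest distance is between seq1 and seq2.

seq1 and seq2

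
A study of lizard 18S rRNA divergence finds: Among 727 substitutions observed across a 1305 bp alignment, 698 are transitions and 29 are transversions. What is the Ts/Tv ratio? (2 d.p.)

24.07

R = 698/29 = 24.068965… ≈ 24.07 (to 2 d.p.).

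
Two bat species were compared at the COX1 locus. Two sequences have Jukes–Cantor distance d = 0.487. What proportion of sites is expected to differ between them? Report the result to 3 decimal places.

0.358

p = (3/4)(1 − e^(−4d/3)) = 0.75 × (1 − e^(-0.649333)) = 0.75 × (1 − 0.522394) = 0.358205.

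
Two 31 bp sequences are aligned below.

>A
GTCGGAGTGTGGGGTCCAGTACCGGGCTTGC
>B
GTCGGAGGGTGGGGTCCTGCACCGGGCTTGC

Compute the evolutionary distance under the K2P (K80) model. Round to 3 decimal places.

Of 31 sites, 1 differences are transitions and 2 are transversions, so P = 1/31 ≈ 0.032258 and Q = 2/31 ≈ 0.064516.
Under the Kimura two-parameter model, d = −½ ln(1 − 2P − Q) − ¼ ln(1 − 2Q).
1 − 2P − Q = 0.870968, giving −½ ln(0.870968) = 0.069075.
1 − 2Q = 0.870968, giving −¼ ln(0.870968) = 0.034538.
d = 0.069075 + 0.034538 = 0.103613.

0.104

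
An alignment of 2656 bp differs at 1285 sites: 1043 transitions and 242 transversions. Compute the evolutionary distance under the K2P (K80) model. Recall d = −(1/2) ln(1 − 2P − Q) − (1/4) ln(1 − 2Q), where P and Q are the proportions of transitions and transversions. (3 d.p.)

P = 1043/2656 ≈ 0.392696 and Q = 242/2656 ≈ 0.091114.
Under the Kimura two-parameter model, d = −½ ln(1 − 2P − Q) − ¼ ln(1 − 2Q).
1 − 2P − Q = 0.123494, giving −½ ln(0.123494) = 1.045781.
1 − 2Q = 0.817772, giving −¼ ln(0.817772) = 0.050293.
d = 1.045781 + 0.050293 = 1.096074.

1.096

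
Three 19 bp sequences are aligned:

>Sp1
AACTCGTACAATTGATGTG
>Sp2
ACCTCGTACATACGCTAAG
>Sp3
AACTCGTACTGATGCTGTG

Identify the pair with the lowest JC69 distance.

Sp1 and Sp3

Sp1–Sp2: 7/19 differ, p = 0.368, d = 0.507.
Sp1–Sp3: 4/19 differ, p = 0.211, d = 0.247.
Sp2–Sp3: 6/19 differ, p = 0.316, d = 0.410.
The smallest distance is between Sp1 and Sp3.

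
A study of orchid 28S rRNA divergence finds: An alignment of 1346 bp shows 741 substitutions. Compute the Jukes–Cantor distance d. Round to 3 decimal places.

0.993

p = 741/1346 ≈ 0.55052.
d = −(3/4) ln(1 − 4p/3) = −0.75 ln(1 − 0.734027) = −0.75 ln(0.265973)
  = −0.75 × (-1.324360) = 0.993270 substitutions/site.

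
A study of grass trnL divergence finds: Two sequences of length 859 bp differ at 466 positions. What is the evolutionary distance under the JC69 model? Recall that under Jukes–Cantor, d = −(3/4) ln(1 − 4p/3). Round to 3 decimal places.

0.964

p = 466/859 ≈ 0.542491.
d = −(3/4) ln(1 − 4p/3) = −0.75 ln(1 − 0.723321) = −0.75 ln(0.276679)
  = −0.75 × (-1.284897) = 0.963673 substitutions/site.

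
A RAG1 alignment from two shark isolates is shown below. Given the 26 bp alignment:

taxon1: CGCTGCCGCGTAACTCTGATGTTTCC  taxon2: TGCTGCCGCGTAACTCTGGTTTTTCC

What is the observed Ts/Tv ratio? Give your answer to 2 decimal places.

2.00

Transitions are A↔G and C↔T; transversions are all other mismatches.
Transitions: 2. Transversions: 1.
R = 2/1 = 2.00.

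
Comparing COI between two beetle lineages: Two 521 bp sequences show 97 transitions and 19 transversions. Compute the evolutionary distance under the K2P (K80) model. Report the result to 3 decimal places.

P = 97/521 ≈ 0.18618 and Q = 19/521 ≈ 0.036468.
Under the Kimura two-parameter model, d = −½ ln(1 − 2P − Q) − ¼ ln(1 − 2Q).
1 − 2P − Q = 0.591172, giving −½ ln(0.591172) = 0.262824.
1 − 2Q = 0.927064, giving −¼ ln(0.927064) = 0.018933.
d = 0.262824 + 0.018933 = 0.281757.

0.282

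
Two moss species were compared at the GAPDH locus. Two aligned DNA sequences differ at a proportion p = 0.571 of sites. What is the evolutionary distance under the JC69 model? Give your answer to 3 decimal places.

d = −(3/4) ln(1 − 4p/3) = −0.75 ln(1 − 0.761333) = −0.75 ln(0.238667)
  = −0.75 × (-1.432686) = 1.074515 substitutions/site.

1.075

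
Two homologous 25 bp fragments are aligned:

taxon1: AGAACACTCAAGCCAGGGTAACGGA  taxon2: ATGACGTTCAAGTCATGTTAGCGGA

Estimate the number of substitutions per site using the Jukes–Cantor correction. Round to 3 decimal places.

0.417

The sequences differ at 8 of 25 sites (2, 3, 6, 7, 13, 16, 18, 21), so p = 8/25 = 0.32.
d = −(3/4) ln(1 − 4p/3) = −0.75 ln(1 − 0.426667) = −0.75 ln(0.573333)
  = −0.75 × (-0.556289) = 0.417217 substitutions/site.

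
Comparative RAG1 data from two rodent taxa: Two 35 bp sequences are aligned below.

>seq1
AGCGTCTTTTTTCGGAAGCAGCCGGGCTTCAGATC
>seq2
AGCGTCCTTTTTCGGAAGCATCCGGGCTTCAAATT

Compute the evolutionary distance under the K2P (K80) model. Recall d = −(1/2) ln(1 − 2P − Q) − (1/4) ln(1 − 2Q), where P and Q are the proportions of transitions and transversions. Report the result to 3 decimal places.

Of 35 sites, 3 differences are transitions and 1 are transversions, so P = 3/35 ≈ 0.085714 and Q = 1/35 ≈ 0.028571.
Under the Kimura two-parameter model, d = −½ ln(1 − 2P − Q) − ¼ ln(1 − 2Q).
1 − 2P − Q = 0.800001, giving −½ ln(0.800001) = 0.111571.
1 − 2Q = 0.942858, giving −¼ ln(0.942858) = 0.014710.
d = 0.111571 + 0.014710 = 0.126281.

0.126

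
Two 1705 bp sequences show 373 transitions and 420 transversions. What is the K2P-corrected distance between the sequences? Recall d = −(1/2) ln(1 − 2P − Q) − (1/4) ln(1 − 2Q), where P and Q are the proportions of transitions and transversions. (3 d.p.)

0.745

P = 373/1705 ≈ 0.218768 and Q = 420/1705 ≈ 0.246334.
Under the Kimura two-parameter model, d = −½ ln(1 − 2P − Q) − ¼ ln(1 − 2Q).
1 − 2P − Q = 0.31613, giving −½ ln(0.31613) = 0.575801.
1 − 2Q = 0.507332, giving −¼ ln(0.507332) = 0.169647.
d = 0.575801 + 0.169647 = 0.745448.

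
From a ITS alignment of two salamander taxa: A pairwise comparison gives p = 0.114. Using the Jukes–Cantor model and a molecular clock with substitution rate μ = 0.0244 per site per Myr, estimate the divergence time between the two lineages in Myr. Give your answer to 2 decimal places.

2.53

d = −(3/4) ln(1 − 4p/3) = −0.75 ln(1 − 0.152) = −0.75 ln(0.848)
  = −0.75 × (-0.164875) = 0.123656 substitutions/site.
Under a molecular clock d = 2μt, so t = d/(2μ) = 0.123656 / (2 × 0.0244) = 2.53 Myr.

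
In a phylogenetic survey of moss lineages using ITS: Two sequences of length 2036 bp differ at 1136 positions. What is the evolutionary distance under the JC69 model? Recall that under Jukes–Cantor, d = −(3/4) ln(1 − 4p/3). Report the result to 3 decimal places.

p = 1136/2036 ≈ 0.557957.
d = −(3/4) ln(1 − 4p/3) = −0.75 ln(1 − 0.743943) = −0.75 ln(0.256057)
  = −0.75 × (-1.362355) = 1.021766 substitutions/site.

1.022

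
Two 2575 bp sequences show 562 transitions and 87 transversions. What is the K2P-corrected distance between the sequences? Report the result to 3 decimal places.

P = 562/2575 ≈ 0.218252 and Q = 87/2575 ≈ 0.033786.
Under the Kimura two-parameter model, d = −½ ln(1 − 2P − Q) − ¼ ln(1 − 2Q).
1 − 2P − Q = 0.52971, giving −½ ln(0.52971) = 0.317713.
1 − 2Q = 0.932428, giving −¼ ln(0.932428) = 0.017491.
d = 0.317713 + 0.017491 = 0.335204.

0.335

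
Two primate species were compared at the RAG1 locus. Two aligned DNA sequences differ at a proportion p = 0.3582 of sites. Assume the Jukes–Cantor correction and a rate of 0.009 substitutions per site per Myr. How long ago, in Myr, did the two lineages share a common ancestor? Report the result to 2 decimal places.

27.06

d = −(3/4) ln(1 − 4p/3) = −0.75 ln(1 − 0.4776) = −0.75 ln(0.5224)
  = −0.75 × (-0.649322) = 0.486992 substitutions/site.
Under a molecular clock d = 2μt, so t = d/(2μ) = 0.486992 / (2 × 0.009) = 27.06 Myr.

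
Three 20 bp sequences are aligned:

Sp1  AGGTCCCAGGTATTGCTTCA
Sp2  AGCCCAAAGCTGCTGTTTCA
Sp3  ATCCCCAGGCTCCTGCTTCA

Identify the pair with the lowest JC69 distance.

Sp2 and Sp3

Sp1–Sp2: 8/20 differ, p = 0.400, d = 0.572.
Sp1–Sp3: 8/20 differ, p = 0.400, d = 0.572.
Sp2–Sp3: 5/20 differ, p = 0.250, d = 0.304.
The smallest distance is between Sp2 and Sp3.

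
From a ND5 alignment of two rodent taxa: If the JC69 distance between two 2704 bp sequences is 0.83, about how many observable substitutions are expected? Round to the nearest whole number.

1357

Invert JC69: p = (3/4)(1 − e^(−4d/3)) = 0.75 × (1 − e^(-1.106667)) = 0.75 × (1 − 0.330659) = 0.502006.
Expected differing sites = pL ≈ 0.502006 × 2704 = 1357.424224 ≈ 1357.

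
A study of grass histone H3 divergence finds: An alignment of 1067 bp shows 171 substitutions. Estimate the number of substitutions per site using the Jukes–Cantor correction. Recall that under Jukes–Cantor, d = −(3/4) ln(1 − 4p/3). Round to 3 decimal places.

0.180

p = 171/1067 ≈ 0.160262.
d = −(3/4) ln(1 − 4p/3) = −0.75 ln(1 − 0.213683) = −0.75 ln(0.786317)
  = −0.75 × (-0.240395) = 0.180296 substitutions/site.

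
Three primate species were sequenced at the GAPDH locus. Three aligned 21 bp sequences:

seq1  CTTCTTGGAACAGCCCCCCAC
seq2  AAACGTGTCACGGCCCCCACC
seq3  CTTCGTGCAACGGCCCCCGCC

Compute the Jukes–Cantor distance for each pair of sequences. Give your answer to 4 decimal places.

d(seq1,seq2) = 0.6355, d(seq1,seq3) = 0.2865, d(seq2,seq3) = 0.3597

seq1–seq2: 9/21 sites differ → p ≈ 0.428571, d = −0.75 ln(1 − 0.571428) = 0.635472 ≈ 0.6355.
seq1–seq3: 5/21 sites differ → p ≈ 0.238095, d = −0.75 ln(1 − 0.31746) = 0.286451 ≈ 0.2865.
seq2–seq3: 6/21 sites differ → p ≈ 0.285714, d = −0.75 ln(1 − 0.380952) = 0.359679 ≈ 0.3597.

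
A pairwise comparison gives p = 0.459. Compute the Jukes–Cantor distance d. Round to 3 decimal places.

0.710

d = −(3/4) ln(1 − 4p/3) = −0.75 ln(1 − 0.612) = −0.75 ln(0.388)
  = −0.75 × (-0.946750) = 0.710063 substitutions/site.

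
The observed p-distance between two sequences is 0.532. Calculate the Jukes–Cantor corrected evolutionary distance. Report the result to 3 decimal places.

d = −(3/4) ln(1 − 4p/3) = −0.75 ln(1 − 0.709333) = −0.75 ln(0.290667)
  = −0.75 × (-1.235577) = 0.926683 substitutions/site.

0.927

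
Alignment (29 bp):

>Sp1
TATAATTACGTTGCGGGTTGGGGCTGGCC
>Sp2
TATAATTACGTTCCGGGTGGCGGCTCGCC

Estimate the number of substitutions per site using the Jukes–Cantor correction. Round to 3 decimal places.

0.152

The sequences differ at 4 of 29 sites (13, 19, 21, 26), so p = 4/29 ≈ 0.137931.
d = −(3/4) ln(1 − 4p/3) = −0.75 ln(1 − 0.183908) = −0.75 ln(0.816092)
  = −0.75 × (-0.203228) = 0.152421 substitutions/site.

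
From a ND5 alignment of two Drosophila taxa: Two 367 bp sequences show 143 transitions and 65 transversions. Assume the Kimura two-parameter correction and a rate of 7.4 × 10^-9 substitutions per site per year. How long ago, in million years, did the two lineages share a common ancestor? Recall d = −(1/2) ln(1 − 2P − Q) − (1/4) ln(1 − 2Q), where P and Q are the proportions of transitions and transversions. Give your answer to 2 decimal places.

113.22

P = 143/367 ≈ 0.389646 and Q = 65/367 ≈ 0.177112.
Under the Kimura two-parameter model, d = −½ ln(1 − 2P − Q) − ¼ ln(1 − 2Q).
1 − 2P − Q = 0.043596, giving −½ ln(0.043596) = 1.566395.
1 − 2Q = 0.645776, giving −¼ ln(0.645776) = 0.109326.
d = 1.566395 + 0.109326 = 1.675721.
Under a molecular clock d = 2μt, so t = d/(2μ) = 1.675721 / (2 × 7.4 × 10^-9) = 113.22 million years.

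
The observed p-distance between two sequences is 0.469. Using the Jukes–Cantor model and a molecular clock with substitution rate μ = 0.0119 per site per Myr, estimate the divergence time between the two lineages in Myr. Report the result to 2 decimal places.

30.94

d = −(3/4) ln(1 − 4p/3) = −0.75 ln(1 − 0.625333) = −0.75 ln(0.374667)
  = −0.75 × (-0.981718) = 0.736289 substitutions/site.
Under a molecular clock d = 2μt, so t = d/(2μ) = 0.736289 / (2 × 0.0119) = 30.94 Myr.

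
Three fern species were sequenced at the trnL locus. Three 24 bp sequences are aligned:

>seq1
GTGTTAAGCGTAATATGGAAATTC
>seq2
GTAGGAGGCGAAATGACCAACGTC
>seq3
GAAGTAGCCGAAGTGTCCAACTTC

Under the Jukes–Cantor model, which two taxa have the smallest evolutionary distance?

seq2 and seq3

seq1–seq2: 11/24 differ, p = 0.458, d = 0.708.
seq1–seq3: 11/24 differ, p = 0.458, d = 0.708.
seq2–seq3: 6/24 differ, p = 0.250, d = 0.304.
The smallest distance is between seq2 and seq3.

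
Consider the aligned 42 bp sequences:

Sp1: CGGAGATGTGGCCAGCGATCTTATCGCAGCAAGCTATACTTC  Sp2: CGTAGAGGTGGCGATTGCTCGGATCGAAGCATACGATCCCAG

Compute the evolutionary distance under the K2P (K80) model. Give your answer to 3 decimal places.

Of 42 sites, 3 differences are transitions and 13 are transversions, so P = 3/42 ≈ 0.071429 and Q = 13/42 ≈ 0.309524.
Under the Kimura two-parameter model, d = −½ ln(1 − 2P − Q) − ¼ ln(1 − 2Q).
1 − 2P − Q = 0.547618, giving −½ ln(0.547618) = 0.301089.
1 − 2Q = 0.380952, giving −¼ ln(0.380952) = 0.241270.
d = 0.301089 + 0.241270 = 0.542359.

0.542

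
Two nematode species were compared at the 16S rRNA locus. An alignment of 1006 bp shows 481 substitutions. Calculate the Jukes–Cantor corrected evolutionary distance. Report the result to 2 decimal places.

0.76

p = 481/1006 ≈ 0.478131.
d = −(3/4) ln(1 − 4p/3) = −0.75 ln(1 − 0.637508) = −0.75 ln(0.362492)
  = −0.75 × (-1.014753) = 0.761065 substitutions/site.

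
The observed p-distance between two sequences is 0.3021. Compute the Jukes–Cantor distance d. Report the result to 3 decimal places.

0.387

d = −(3/4) ln(1 − 4p/3) = −0.75 ln(1 − 0.4028) = −0.75 ln(0.5972)
  = −0.75 × (-0.515503) = 0.386627 substitutions/site.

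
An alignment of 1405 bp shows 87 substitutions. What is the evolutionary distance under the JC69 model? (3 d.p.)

0.065

p = 87/1405 ≈ 0.061922.
d = −(3/4) ln(1 − 4p/3) = −0.75 ln(1 − 0.082563) = −0.75 ln(0.917437)
  = −0.75 × (-0.086171) = 0.064628 substitutions/site.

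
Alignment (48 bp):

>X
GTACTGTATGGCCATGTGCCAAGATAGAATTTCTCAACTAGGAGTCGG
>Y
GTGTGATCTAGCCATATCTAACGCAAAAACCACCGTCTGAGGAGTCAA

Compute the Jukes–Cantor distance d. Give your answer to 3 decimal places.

The sequences differ at 25 of 48 sites, so p = 25/48 ≈ 0.520833.
d = −(3/4) ln(1 − 4p/3) = −0.75 ln(1 − 0.694444) = −0.75 ln(0.305556)
  = −0.75 × (-1.185622) = 0.889217 substitutions/site.

0.889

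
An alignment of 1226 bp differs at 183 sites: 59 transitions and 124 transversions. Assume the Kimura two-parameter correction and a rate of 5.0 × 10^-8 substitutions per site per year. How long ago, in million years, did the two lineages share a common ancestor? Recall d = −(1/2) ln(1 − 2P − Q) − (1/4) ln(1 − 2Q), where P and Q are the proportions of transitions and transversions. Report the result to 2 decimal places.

1.66

P = 59/1226 ≈ 0.048124 and Q = 124/1226 ≈ 0.101142.
Under the Kimura two-parameter model, d = −½ ln(1 − 2P − Q) − ¼ ln(1 − 2Q).
1 − 2P − Q = 0.80261, giving −½ ln(0.80261) = 0.109943.
1 − 2Q = 0.797716, giving −¼ ln(0.797716) = 0.056501.
d = 0.109943 + 0.056501 = 0.166444.
Under a molecular clock d = 2μt, so t = d/(2μ) = 0.166444 / (2 × 5.0 × 10^-8) = 1.66 million years.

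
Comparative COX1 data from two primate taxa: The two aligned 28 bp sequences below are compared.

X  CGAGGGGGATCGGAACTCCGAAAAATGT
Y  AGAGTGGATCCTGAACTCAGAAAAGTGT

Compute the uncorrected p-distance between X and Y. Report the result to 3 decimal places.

The sequences differ at 8 of 28 positions (sites 1, 5, 8, 9, 10, 12, 19, 25).
p = 8/28 = 0.285714… ≈ 0.286 (to 3 d.p.).

0.286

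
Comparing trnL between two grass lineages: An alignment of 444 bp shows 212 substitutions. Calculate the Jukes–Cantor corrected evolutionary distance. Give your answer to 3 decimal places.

0.759

p = 212/444 ≈ 0.477477.
d = −(3/4) ln(1 − 4p/3) = −0.75 ln(1 − 0.636636) = −0.75 ln(0.363364)
  = −0.75 × (-1.012350) = 0.759263 substitutions/site.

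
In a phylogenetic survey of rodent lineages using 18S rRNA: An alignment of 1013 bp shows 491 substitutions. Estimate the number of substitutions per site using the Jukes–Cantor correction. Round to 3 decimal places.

0.779

p = 491/1013 ≈ 0.484699.
d = −(3/4) ln(1 − 4p/3) = −0.75 ln(1 − 0.646265) = −0.75 ln(0.353735)
  = −0.75 × (-1.039207) = 0.779405 substitutions/site.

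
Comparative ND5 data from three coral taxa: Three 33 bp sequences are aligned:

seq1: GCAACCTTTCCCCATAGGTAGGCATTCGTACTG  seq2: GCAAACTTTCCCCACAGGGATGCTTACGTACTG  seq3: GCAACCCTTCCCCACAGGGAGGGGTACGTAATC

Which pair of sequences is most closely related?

seq1–seq2: 6/33 differ, p = 0.182, d = 0.208.
seq1–seq3: 8/33 differ, p = 0.242, d = 0.293.
seq2–seq3: 7/33 differ, p = 0.212, d = 0.249.
The smallest distance is between seq1 and seq2.

seq1 and seq2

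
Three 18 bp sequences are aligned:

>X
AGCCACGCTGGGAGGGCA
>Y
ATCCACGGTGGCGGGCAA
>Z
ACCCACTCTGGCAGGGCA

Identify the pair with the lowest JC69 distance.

X–Y: 6/18 differ, p = 0.333, d = 0.441.
X–Z: 3/18 differ, p = 0.167, d = 0.188.
Y–Z: 6/18 differ, p = 0.333, d = 0.441.
The smallest distance is between X and Z.

X and Z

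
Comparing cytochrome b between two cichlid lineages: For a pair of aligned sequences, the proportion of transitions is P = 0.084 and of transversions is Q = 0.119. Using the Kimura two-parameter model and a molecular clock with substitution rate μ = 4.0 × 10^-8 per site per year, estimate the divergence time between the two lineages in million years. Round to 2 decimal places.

2.96

Under the Kimura two-parameter model, d = −½ ln(1 − 2P − Q) − ¼ ln(1 − 2Q).
1 − 2P − Q = 0.713, giving −½ ln(0.713) = 0.169137.
1 − 2Q = 0.762, giving −¼ ln(0.762) = 0.067952.
d = 0.169137 + 0.067952 = 0.237089.
Under a molecular clock d = 2μt, so t = d/(2μ) = 0.237089 / (2 × 4.0 × 10^-8) = 2.96 million years.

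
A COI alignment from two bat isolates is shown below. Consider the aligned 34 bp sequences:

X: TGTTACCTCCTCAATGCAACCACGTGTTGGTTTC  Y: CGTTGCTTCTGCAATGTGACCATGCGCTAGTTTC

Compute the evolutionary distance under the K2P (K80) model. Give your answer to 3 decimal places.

Of 34 sites, 10 differences are transitions and 1 are transversions, so P = 10/34 ≈ 0.294118 and Q = 1/34 ≈ 0.029412.
Under the Kimura two-parameter model, d = −½ ln(1 − 2P − Q) − ¼ ln(1 − 2Q).
1 − 2P − Q = 0.382352, giving −½ ln(0.382352) = 0.480707.
1 − 2Q = 0.941176, giving −¼ ln(0.941176) = 0.015156.
d = 0.480707 + 0.015156 = 0.495863.

0.496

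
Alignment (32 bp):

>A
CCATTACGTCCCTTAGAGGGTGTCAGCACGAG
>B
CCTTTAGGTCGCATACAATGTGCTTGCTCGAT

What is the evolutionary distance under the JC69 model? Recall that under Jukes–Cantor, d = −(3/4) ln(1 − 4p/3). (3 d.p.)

0.520

The sequences differ at 12 of 32 sites, so p = 12/32 = 0.375.
d = −(3/4) ln(1 − 4p/3) = −0.75 ln(1 − 0.5) = −0.75 ln(0.5)
  = −0.75 × (-0.693147) = 0.519860 substitutions/site.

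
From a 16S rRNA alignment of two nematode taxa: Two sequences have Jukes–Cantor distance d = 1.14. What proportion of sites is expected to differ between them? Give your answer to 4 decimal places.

p = (3/4)(1 − e^(−4d/3)) = 0.75 × (1 − e^(-1.52)) = 0.75 × (1 − 0.218712) = 0.585966.

0.5860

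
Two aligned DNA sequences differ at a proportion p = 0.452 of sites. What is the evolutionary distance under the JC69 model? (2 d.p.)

0.69

d = −(3/4) ln(1 − 4p/3) = −0.75 ln(1 − 0.602667) = −0.75 ln(0.397333)
  = −0.75 × (-0.922981) = 0.692236 substitutions/site.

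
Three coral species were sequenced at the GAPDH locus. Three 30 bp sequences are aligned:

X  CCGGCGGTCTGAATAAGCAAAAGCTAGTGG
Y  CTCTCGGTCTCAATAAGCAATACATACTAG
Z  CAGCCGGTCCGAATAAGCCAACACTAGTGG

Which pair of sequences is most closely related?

X and Z

X–Y: 9/30 differ, p = 0.300, d = 0.383.
X–Z: 6/30 differ, p = 0.200, d = 0.233.
Y–Z: 12/30 differ, p = 0.400, d = 0.572.
The smallest distance is between X and Z.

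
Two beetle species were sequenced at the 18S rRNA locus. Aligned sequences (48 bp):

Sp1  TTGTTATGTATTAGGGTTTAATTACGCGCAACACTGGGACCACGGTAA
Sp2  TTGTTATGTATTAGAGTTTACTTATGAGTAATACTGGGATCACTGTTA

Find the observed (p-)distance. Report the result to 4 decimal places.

The sequences differ at 9 of 48 positions (sites 15, 21, 25, 27, 29, 32, 40, 44, 47).
p = 9/48 = 0.1875.

0.1875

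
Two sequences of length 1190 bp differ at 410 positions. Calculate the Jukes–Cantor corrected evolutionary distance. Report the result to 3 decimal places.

0.461

p = 410/1190 ≈ 0.344538.
d = −(3/4) ln(1 − 4p/3) = −0.75 ln(1 − 0.459384) = −0.75 ln(0.540616)
  = −0.75 × (-0.615046) = 0.461285 substitutions/site.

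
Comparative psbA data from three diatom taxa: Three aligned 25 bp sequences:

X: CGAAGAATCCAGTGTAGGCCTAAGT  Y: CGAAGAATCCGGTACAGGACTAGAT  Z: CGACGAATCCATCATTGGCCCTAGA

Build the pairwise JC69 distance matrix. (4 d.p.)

d(X,Y) = 0.2892, d(X,Z) = 0.4172, d(Y,Z) = 0.7662

X–Y: 6/25 sites differ → p = 0.24, d = −0.75 ln(1 − 0.32) = 0.289247 ≈ 0.2892.
X–Z: 8/25 sites differ → p = 0.32, d = −0.75 ln(1 − 0.426667) = 0.417216 ≈ 0.4172.
Y–Z: 12/25 sites differ → p = 0.48, d = −0.75 ln(1 − 0.64) = 0.766238 ≈ 0.7662.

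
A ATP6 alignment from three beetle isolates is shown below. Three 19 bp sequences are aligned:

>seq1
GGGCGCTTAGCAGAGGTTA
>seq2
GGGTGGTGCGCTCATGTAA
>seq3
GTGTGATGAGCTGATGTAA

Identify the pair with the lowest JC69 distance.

seq1–seq2: 8/19 differ, p = 0.421, d = 0.618.
seq1–seq3: 7/19 differ, p = 0.368, d = 0.507.
seq2–seq3: 4/19 differ, p = 0.211, d = 0.247.
The smallest distance is between seq2 and seq3.

seq2 and seq3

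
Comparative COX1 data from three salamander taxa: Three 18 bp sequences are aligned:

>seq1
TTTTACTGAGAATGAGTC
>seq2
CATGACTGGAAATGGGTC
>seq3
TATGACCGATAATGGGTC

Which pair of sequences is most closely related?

seq1–seq2: 6/18 differ, p = 0.333, d = 0.441.
seq1–seq3: 5/18 differ, p = 0.278, d = 0.347.
seq2–seq3: 4/18 differ, p = 0.222, d = 0.264.
The smallest distance is between seq2 and seq3.

seq2 and seq3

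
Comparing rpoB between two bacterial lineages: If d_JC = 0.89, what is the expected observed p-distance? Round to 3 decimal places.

p = (3/4)(1 − e^(−4d/3)) = 0.75 × (1 − e^(-1.186667)) = 0.75 × (1 − 0.305237) = 0.521072.

0.521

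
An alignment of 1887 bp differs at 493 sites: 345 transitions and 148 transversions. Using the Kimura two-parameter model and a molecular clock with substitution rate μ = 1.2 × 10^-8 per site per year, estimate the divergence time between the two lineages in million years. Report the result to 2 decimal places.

P = 345/1887 ≈ 0.18283 and Q = 148/1887 ≈ 0.078431.
Under the Kimura two-parameter model, d = −½ ln(1 − 2P − Q) − ¼ ln(1 − 2Q).
1 − 2P − Q = 0.555909, giving −½ ln(0.555909) = 0.293575.
1 − 2Q = 0.843138, giving −¼ ln(0.843138) = 0.042656.
d = 0.293575 + 0.042656 = 0.336231.
Under a molecular clock d = 2μt, so t = d/(2μ) = 0.336231 / (2 × 1.2 × 10^-8) = 14.01 million years.

14.01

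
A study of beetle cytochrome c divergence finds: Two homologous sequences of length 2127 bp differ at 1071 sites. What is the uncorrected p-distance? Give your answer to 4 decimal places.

p = 1071/2127 = 0.503526… ≈ 0.5035 (to 4 d.p.).

0.5035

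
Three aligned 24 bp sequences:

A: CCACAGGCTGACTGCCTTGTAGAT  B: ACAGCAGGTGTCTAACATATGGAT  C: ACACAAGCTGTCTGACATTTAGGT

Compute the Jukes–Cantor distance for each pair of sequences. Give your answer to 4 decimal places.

d(A,B) = 0.7083, d(A,C) = 0.3694, d(B,C) = 0.3694

A–B: 11/24 sites differ → p ≈ 0.458333, d = −0.75 ln(1 − 0.611111) = 0.708346 ≈ 0.7083.
A–C: 7/24 sites differ → p ≈ 0.291667, d = −0.75 ln(1 − 0.388889) = 0.369358 ≈ 0.3694.
B–C: 7/24 sites differ → p ≈ 0.291667, d = −0.75 ln(1 − 0.388889) = 0.369358 ≈ 0.3694.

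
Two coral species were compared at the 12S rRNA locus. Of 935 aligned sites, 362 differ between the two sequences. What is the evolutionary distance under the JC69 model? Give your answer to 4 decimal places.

0.5446

p = 362/935 ≈ 0.387166.
d = −(3/4) ln(1 − 4p/3) = −0.75 ln(1 − 0.516221) = −0.75 ln(0.483779)
  = −0.75 × (-0.726127) = 0.544595 substitutions/site.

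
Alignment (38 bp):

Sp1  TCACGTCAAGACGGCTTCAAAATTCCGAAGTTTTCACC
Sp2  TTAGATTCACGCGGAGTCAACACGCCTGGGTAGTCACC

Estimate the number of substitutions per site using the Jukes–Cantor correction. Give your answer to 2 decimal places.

The sequences differ at 17 of 38 sites, so p = 17/38 ≈ 0.447368.
d = −(3/4) ln(1 − 4p/3) = −0.75 ln(1 − 0.596491) = −0.75 ln(0.403509)
  = −0.75 × (-0.907556) = 0.680667 substitutions/site.

0.68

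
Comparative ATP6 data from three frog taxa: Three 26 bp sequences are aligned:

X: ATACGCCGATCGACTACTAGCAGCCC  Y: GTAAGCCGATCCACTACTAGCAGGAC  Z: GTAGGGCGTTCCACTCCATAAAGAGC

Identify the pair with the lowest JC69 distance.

X and Y

X–Y: 5/26 differ, p = 0.192, d = 0.222.
X–Z: 12/26 differ, p = 0.462, d = 0.717.
Y–Z: 10/26 differ, p = 0.385, d = 0.539.
The smallest distance is between X and Y.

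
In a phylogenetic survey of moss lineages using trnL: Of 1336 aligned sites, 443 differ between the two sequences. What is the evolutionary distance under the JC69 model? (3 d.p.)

p = 443/1336 ≈ 0.331587.
d = −(3/4) ln(1 − 4p/3) = −0.75 ln(1 − 0.442116) = −0.75 ln(0.557884)
  = −0.75 × (-0.583604) = 0.437703 substitutions/site.

0.438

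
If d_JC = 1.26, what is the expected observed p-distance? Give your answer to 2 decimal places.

p = (3/4)(1 − e^(−4d/3)) = 0.75 × (1 − e^(-1.68)) = 0.75 × (1 − 0.186374) = 0.610220.

0.61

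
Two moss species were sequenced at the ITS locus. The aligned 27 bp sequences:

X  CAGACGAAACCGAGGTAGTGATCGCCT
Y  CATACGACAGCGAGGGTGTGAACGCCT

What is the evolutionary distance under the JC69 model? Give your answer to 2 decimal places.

0.26

The sequences differ at 6 of 27 sites (3, 8, 10, 16, 17, 22), so p = 6/27 ≈ 0.222222.
d = −(3/4) ln(1 − 4p/3) = −0.75 ln(1 − 0.296296) = −0.75 ln(0.703704)
  = −0.75 × (-0.351397) = 0.263548 substitutions/site.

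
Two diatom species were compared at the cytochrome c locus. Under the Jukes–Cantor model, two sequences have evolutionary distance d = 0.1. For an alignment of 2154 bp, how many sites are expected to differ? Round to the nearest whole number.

Invert JC69: p = (3/4)(1 − e^(−4d/3)) = 0.75 × (1 − e^(-0.133333)) = 0.75 × (1 − 0.875174) = 0.093620.
Expected differing sites = pL ≈ 0.093620 × 2154 = 201.65748 ≈ 202.

202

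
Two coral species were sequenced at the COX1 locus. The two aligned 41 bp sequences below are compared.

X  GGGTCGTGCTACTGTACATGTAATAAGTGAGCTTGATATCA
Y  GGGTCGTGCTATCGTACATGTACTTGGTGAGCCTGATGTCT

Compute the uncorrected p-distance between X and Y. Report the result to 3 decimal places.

The sequences differ at 8 of 41 positions (sites 12, 13, 23, 25, 26, 33, 38, 41).
p = 8/41 = 0.195121… ≈ 0.195 (to 3 d.p.).

0.195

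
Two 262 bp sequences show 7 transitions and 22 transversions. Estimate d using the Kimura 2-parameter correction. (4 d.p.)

0.1199

P = 7/262 ≈ 0.026718 and Q = 22/262 ≈ 0.083969.
Under the Kimura two-parameter model, d = −½ ln(1 − 2P − Q) − ¼ ln(1 − 2Q).
1 − 2P − Q = 0.862595, giving −½ ln(0.862595) = 0.073905.
1 − 2Q = 0.832062, giving −¼ ln(0.832062) = 0.045962.
d = 0.073905 + 0.045962 = 0.119867.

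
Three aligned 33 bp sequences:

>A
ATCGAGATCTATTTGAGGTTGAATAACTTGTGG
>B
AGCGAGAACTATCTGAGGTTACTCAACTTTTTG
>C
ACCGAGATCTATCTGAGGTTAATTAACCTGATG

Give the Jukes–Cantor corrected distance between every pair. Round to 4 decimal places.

d(A,B) = 0.3390, d(A,C) = 0.2493, d(B,C) = 0.2493

A–B: 9/33 sites differ → p ≈ 0.272727, d = −0.75 ln(1 − 0.363636) = 0.338988 ≈ 0.3390.
A–C: 7/33 sites differ → p ≈ 0.212121, d = −0.75 ln(1 − 0.282828) = 0.249330 ≈ 0.2493.
B–C: 7/33 sites differ → p ≈ 0.212121, d = −0.75 ln(1 − 0.282828) = 0.249330 ≈ 0.2493.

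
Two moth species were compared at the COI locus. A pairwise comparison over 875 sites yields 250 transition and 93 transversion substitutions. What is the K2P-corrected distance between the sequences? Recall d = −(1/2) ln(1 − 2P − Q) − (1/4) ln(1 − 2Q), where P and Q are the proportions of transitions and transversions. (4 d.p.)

0.6259

P = 250/875 ≈ 0.285714 and Q = 93/875 ≈ 0.106286.
Under the Kimura two-parameter model, d = −½ ln(1 − 2P − Q) − ¼ ln(1 − 2Q).
1 − 2P − Q = 0.322286, giving −½ ln(0.322286) = 0.566158.
1 − 2Q = 0.787428, giving −¼ ln(0.787428) = 0.059746.
d = 0.566158 + 0.059746 = 0.625904.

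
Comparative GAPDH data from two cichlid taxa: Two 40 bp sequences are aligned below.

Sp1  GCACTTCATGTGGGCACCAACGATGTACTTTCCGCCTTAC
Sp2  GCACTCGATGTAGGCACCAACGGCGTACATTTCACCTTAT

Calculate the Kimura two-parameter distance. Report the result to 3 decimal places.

Of 40 sites, 7 differences are transitions and 2 are transversions, so P = 7/40 = 0.175 and Q = 2/40 = 0.05.
Under the Kimura two-parameter model, d = −½ ln(1 − 2P − Q) − ¼ ln(1 − 2Q).
1 − 2P − Q = 0.6, giving −½ ln(0.6) = 0.255413.
1 − 2Q = 0.9, giving −¼ ln(0.9) = 0.026340.
d = 0.255413 + 0.026340 = 0.281753.

0.282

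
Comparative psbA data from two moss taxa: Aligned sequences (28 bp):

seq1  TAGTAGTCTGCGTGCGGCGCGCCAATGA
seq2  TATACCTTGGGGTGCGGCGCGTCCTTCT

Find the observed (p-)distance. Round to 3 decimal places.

The sequences differ at 12 of 28 positions.
p = 12/28 = 0.428571… ≈ 0.429 (to 3 d.p.).

0.429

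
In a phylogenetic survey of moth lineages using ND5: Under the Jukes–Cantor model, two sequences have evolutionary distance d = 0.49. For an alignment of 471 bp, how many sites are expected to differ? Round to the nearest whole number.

Invert JC69: p = (3/4)(1 − e^(−4d/3)) = 0.75 × (1 − e^(-0.653333)) = 0.75 × (1 − 0.520309) = 0.359768.
Expected differing sites = pL ≈ 0.359768 × 471 = 169.450728 ≈ 169.

169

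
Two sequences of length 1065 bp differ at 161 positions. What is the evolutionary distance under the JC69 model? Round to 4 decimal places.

p = 161/1065 ≈ 0.151174.
d = −(3/4) ln(1 − 4p/3) = −0.75 ln(1 − 0.201565) = −0.75 ln(0.798435)
  = −0.75 × (-0.225102) = 0.168827 substitutions/site.

0.1688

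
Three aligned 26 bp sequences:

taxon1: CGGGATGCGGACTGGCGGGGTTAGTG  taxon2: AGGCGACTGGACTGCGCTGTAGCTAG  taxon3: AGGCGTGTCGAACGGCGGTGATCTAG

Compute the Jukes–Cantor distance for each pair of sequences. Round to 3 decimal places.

d(taxon1,taxon2) = 1.288, d(taxon1,taxon3) = 0.717, d(taxon2,taxon3) = 0.717

taxon1–taxon2: 16/26 sites differ → p ≈ 0.615385, d = −0.75 ln(1 − 0.820513) = 1.288239 ≈ 1.288.
taxon1–taxon3: 12/26 sites differ → p ≈ 0.461538, d = −0.75 ln(1 − 0.615384) = 0.716632 ≈ 0.717.
taxon2–taxon3: 12/26 sites differ → p ≈ 0.461538, d = −0.75 ln(1 − 0.615384) = 0.716632 ≈ 0.717.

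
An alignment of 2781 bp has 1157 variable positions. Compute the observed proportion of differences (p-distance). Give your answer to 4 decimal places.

0.4160

p = 1157/2781 = 0.416037… ≈ 0.4160 (to 4 d.p.).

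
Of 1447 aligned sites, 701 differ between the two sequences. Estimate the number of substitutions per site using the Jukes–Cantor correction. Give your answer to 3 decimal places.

p = 701/1447 ≈ 0.484451.
d = −(3/4) ln(1 − 4p/3) = −0.75 ln(1 − 0.645935) = −0.75 ln(0.354065)
  = −0.75 × (-1.038275) = 0.778706 substitutions/site.

0.779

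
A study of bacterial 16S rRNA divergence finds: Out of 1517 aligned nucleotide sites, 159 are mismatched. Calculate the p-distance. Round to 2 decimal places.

p = 159/1517 = 0.104812… ≈ 0.10 (to 2 d.p.).

0.10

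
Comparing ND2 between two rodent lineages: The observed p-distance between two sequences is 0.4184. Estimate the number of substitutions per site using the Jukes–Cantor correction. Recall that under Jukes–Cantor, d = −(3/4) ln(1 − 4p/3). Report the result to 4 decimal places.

d = −(3/4) ln(1 − 4p/3) = −0.75 ln(1 − 0.557867) = −0.75 ln(0.442133)
  = −0.75 × (-0.816145) = 0.612109 substitutions/site.

0.6121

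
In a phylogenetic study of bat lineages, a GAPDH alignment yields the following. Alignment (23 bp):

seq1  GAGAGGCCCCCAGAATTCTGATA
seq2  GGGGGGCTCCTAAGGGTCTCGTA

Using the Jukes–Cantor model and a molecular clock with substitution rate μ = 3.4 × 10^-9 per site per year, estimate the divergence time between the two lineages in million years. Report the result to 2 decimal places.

95.60

The sequences differ at 10 of 23 sites (2, 4, 8, 11, 13, 14, 15, 16, 20, 21), so p = 10/23 ≈ 0.434783.
d = −(3/4) ln(1 − 4p/3) = −0.75 ln(1 − 0.579711) = −0.75 ln(0.420289)
  = −0.75 × (-0.866813) = 0.650110 substitutions/site.
Under a molecular clock d = 2μt, so t = d/(2μ) = 0.650110 / (2 × 3.4 × 10^-9) = 95.60 million years.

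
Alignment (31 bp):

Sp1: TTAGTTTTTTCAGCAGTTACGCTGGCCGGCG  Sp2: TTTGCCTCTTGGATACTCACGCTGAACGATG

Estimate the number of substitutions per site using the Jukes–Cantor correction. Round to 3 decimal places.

0.691

The sequences differ at 14 of 31 sites, so p = 14/31 ≈ 0.451613.
d = −(3/4) ln(1 − 4p/3) = −0.75 ln(1 − 0.602151) = −0.75 ln(0.397849)
  = −0.75 × (-0.921683) = 0.691262 substitutions/site.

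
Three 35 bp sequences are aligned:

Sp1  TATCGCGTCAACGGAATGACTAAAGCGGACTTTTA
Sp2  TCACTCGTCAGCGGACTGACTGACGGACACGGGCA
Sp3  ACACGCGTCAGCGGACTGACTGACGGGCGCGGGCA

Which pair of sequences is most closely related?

Sp1–Sp2: 14/35 differ, p = 0.400, d = 0.572.
Sp1–Sp3: 14/35 differ, p = 0.400, d = 0.572.
Sp2–Sp3: 4/35 differ, p = 0.114, d = 0.124.
The smallest distance is between Sp2 and Sp3.

Sp2 and Sp3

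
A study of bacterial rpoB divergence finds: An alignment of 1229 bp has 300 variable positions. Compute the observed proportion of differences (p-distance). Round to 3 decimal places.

0.244

p = 300/1229 = 0.244100… ≈ 0.244 (to 3 d.p.).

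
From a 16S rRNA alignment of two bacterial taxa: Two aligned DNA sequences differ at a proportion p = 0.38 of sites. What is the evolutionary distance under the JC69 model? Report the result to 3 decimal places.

d = −(3/4) ln(1 − 4p/3) = −0.75 ln(1 − 0.506667) = −0.75 ln(0.493333)
  = −0.75 × (-0.706571) = 0.529928 substitutions/site.

0.530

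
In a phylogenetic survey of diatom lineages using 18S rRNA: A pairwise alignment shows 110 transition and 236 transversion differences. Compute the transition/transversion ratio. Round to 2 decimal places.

0.47

R = 110/236 = 0.466101… ≈ 0.47 (to 2 d.p.).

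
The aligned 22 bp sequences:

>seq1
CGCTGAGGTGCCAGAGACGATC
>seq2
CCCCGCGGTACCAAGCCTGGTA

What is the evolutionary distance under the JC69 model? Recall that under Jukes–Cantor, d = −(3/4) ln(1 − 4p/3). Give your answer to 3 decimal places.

The sequences differ at 11 of 22 sites, so p = 11/22 = 0.5.
d = −(3/4) ln(1 − 4p/3) = −0.75 ln(1 − 0.666667) = −0.75 ln(0.333333)
  = −0.75 × (-1.098613) = 0.823960 substitutions/site.

0.824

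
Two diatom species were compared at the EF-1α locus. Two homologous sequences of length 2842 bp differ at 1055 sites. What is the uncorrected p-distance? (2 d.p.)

p = 1055/2842 = 0.371217… ≈ 0.37 (to 2 d.p.).

0.37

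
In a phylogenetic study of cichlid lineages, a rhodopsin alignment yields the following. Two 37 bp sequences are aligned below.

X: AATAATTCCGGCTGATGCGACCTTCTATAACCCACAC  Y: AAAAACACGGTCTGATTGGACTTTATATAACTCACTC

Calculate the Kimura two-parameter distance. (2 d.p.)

0.38

Of 37 sites, 3 differences are transitions and 8 are transversions, so P = 3/37 ≈ 0.081081 and Q = 8/37 ≈ 0.216216.
Under the Kimura two-parameter model, d = −½ ln(1 − 2P − Q) − ¼ ln(1 − 2Q).
1 − 2P − Q = 0.621622, giving −½ ln(0.621622) = 0.237712.
1 − 2Q = 0.567568, giving −¼ ln(0.567568) = 0.141599.
d = 0.237712 + 0.141599 = 0.379311.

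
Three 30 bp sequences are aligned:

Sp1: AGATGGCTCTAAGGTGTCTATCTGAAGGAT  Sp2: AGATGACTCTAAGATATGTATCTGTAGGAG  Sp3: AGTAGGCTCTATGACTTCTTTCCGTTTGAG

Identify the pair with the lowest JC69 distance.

Sp1 and Sp2

Sp1–Sp2: 6/30 differ, p = 0.200, d = 0.233.
Sp1–Sp3: 12/30 differ, p = 0.400, d = 0.572.
Sp2–Sp3: 11/30 differ, p = 0.367, d = 0.503.
The smallest distance is between Sp1 and Sp2.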